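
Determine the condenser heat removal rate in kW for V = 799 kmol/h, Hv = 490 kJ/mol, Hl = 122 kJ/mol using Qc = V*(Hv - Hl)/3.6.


Qc = 799 * (490 - 122) / 3.6 = 799 * 368 / 3.6 = 81680

81680 kW


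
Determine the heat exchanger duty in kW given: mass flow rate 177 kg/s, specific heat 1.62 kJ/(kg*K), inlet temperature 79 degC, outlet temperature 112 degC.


Q = m_dot * cp * delta_T
delta_T = 112 - 79 = 33 K
Q = 177 * 1.62 * 33
= 286.74 * 33
= 9462.42 kW

9462.42 kW


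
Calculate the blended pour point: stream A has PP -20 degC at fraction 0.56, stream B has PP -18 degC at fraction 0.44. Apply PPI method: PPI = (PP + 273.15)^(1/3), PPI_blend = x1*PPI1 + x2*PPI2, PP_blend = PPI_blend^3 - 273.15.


PPI_1 = (-20 + 273.15)^(1/3) = 6.325953
PPI_2 = (-18 + 273.15)^(1/3) = 6.342569
PPI_blend = 0.56 * 6.325953 + 0.44 * 6.342569 = 6.333264
PP_blend = 6.333264^3 - 273.15 = 254.0287 - 273.15 = -19.12

-19.12 degC


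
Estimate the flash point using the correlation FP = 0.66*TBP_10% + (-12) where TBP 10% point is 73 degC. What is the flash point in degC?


FP = 0.66 * 73 + (-12) = 36.18

36.18 degC


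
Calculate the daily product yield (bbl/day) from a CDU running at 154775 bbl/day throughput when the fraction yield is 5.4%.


Crude throughput = 154775 bbl/day
Fraction yield = 5.4%
yield = throughput * fraction / 100
yield = 154775 * 5.4 / 100 = 8357.85

8357.85 bbl/day


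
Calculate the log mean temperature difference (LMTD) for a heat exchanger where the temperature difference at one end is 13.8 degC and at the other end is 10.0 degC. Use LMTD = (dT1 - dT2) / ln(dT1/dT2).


LMTD = (dT1 - dT2) / ln(dT1/dT2)
= (13.8 - 10.0) / ln(13.8 / 10.0) = 3.8 / 0.322083 = 11.80

11.80 degC


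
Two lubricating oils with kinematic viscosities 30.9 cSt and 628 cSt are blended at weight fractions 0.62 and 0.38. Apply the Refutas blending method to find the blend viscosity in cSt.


Refutas method: VBN_i = 14.534*ln(ln(visc_i + 0.8)) + 10.975, blended linearly by mass fraction; since VBN is linear in VBI_i = ln(ln(visc_i + 0.8)) and the fractions sum to 1, blend VBI directly: visc = exp(exp(VBI_blend)) - 0.8
VBI_1 = ln(ln(30.9 + 0.8)) = 1.2402
VBI_2 = ln(ln(628 + 0.8)) = 1.86312
VBI_blend = 0.62 * 1.2402 + 0.38 * 1.86312 = 1.47691
visc_blend = exp(exp(1.47691)) - 0.8 = 78.99

78.99 cSt


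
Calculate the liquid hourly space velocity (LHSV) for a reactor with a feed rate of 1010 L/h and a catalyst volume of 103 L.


LHSV = volumetric feed rate / catalyst volume
= 1010 L/h / 103 L
= 9.806 h^-1

9.806 h^-1


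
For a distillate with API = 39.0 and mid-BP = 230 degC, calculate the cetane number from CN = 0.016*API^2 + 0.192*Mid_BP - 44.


CN = 0.016 * 39.0^2 + 0.192 * 230 - 44
CN = 24.336 + 44.16 - 44 = 24.496

24.496


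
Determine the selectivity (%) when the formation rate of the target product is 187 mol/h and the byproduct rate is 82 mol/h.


Selectivity = desired / (desired + undesired) * 100
Total products = 187 + 82 = 269 mol/h
S = 187 / 269 * 100
= 0.6952 * 100
= 69.52 %

69.52 %


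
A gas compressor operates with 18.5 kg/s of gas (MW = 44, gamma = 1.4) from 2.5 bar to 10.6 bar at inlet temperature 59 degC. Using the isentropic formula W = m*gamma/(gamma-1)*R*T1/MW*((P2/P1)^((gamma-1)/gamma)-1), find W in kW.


Isentropic work: W = m*(gamma/(gamma-1))*(R*T1/MW)*((P2/P1)^((gamma-1)/gamma) - 1)
T1 = 59 + 273.15 = 332.15 K
Pressure ratio = 10.6 / 2.5 = 4.24
Exponent = (1.4 - 1)/1.4 = 0.285714
(P2/P1)^exp - 1 = 4.24^0.285714 - 1 = 0.51094
W = 18.5 * 1.4 / 0.4 * 8.314 * 332.15 / 44 * 0.51094 = 2076

2076 kW


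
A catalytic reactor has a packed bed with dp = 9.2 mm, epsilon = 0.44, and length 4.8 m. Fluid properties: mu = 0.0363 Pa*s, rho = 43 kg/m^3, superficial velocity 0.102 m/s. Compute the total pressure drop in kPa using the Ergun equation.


dp = 9.2 mm = 0.0092 m
Viscous term = 150*0.0363*0.102*(1-0.44)^2 / (0.0092^2*0.44^3) = 24156.9
Inertial term = 1.75*43*0.102^2*(1-0.44) / (0.0092*0.44^3) = 559.434
dP/L = 24156.9 + 559.434 = 24716.3 Pa/m
dP = 24716.3 * 4.8 / 1000 = 118.6 kPa

118.6 kPa


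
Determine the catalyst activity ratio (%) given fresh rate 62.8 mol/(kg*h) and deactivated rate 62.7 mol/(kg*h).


Activity (%) = (rate_used / rate_fresh) * 100
rate_used = 62.7, rate_fresh = 62.8
= (62.7 / 62.8) * 100
= 0.9984 * 100 = 99.84

99.84 %


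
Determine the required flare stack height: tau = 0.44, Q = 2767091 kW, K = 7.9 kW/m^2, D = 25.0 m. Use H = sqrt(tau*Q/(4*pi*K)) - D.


tau*Q/(4*pi*K) = 0.44 * 2767091 / (4 * pi * 7.9) = 12264.2
sqrt(12264.2) = 110.744
H = 110.744 - 25.0 = 85.74

85.74 m


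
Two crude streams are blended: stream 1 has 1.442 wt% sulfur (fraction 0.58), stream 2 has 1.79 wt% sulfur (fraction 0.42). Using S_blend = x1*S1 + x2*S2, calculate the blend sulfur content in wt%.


Linear sulfur blending: S_blend = x1*S1 + x2*S2
Contribution 1: 0.58 * 1.442 = 0.83636 wt%
Contribution 2: 0.42 * 1.79 = 0.7518 wt%
S_blend = 0.83636 + 0.7518 = 1.58816

1.58816 wt%


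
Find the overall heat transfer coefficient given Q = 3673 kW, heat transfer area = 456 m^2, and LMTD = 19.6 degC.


From Q = U*A*LMTD, U = Q / (A * LMTD)
U = 3673 / (456 * 19.6) = 3673 / 8937.6 = 0.4110

0.4110 kW/(m^2*K)


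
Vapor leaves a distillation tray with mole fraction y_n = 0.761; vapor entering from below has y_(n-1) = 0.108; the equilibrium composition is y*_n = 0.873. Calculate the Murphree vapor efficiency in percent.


Murphree vapor efficiency: EMV = (y_n - y_(n-1)) / (y*_n - y_(n-1)) * 100
EMV = (0.761 - 0.108) / (0.873 - 0.108) * 100 = 0.653 / 0.765 * 100 = 85.36

85.36 %


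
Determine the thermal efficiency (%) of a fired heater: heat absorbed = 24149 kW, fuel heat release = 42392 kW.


Furnace efficiency = Q_absorbed / Q_fuel * 100
= 24149 / 42392 * 100 = 56.97

56.97 %


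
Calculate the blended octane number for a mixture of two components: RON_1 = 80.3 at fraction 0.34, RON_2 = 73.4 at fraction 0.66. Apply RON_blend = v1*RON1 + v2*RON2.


Linear blending: RON_blend = sum(vi * RONi)
Contribution 1: 0.34 * 80.3 = 27.302
Contribution 2: 0.66 * 73.4 = 48.444
RON_blend = 27.302 + 48.444 = 75.746

75.746


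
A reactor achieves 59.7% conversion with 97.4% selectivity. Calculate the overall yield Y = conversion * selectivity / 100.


Overall yield = conversion (%) * selectivity (%) / 100
Conversion = 59.7%, Selectivity = 97.4%
Y = 59.7 * 97.4 / 100
= 58.1478 %

58.1478 %


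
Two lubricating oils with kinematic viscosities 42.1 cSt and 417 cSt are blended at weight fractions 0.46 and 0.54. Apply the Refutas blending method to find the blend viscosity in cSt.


Refutas method: VBN_i = 14.534*ln(ln(visc_i + 0.8)) + 10.975, blended linearly by mass fraction; since VBN is linear in VBI_i = ln(ln(visc_i + 0.8)) and the fractions sum to 1, blend VBI directly: visc = exp(exp(VBI_blend)) - 0.8
VBI_1 = ln(ln(42.1 + 0.8)) = 1.32412
VBI_2 = ln(ln(417 + 0.8)) = 1.79758
VBI_blend = 0.46 * 1.32412 + 0.54 * 1.79758 = 1.57979
visc_blend = exp(exp(1.57979)) - 0.8 = 127.4

127.4 cSt


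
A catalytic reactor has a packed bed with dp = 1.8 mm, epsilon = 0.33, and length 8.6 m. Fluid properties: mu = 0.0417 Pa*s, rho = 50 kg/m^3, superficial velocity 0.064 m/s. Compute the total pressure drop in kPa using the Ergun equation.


dp = 1.8 mm = 0.0018 m
Viscous term = 150*0.0417*0.064*(1-0.33)^2 / (0.0018^2*0.33^3) = 1543370
Inertial term = 1.75*50*0.064^2*(1-0.33) / (0.0018*0.33^3) = 3712.18
dP/L = 1543370 + 3712.18 = 1547080 Pa/m
dP = 1547080 * 8.6 / 1000 = 13300 kPa

13300 kPa


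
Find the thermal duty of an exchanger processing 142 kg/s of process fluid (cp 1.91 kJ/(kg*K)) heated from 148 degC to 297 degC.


Q = m_dot * cp * delta_T
delta_T = 297 - 148 = 149 K
Q = 142 * 1.91 * 149
= 271.22 * 149
= 40411.78 kW

40411.78 kW


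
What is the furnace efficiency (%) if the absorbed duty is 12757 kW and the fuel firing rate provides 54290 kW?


Furnace efficiency = Q_absorbed / Q_fuel * 100
= 12757 / 54290 * 100 = 23.50

23.50 %


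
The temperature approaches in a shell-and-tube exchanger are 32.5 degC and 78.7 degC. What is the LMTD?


LMTD = (dT1 - dT2) / ln(dT1/dT2)
= (32.5 - 78.7) / ln(32.5 / 78.7) = -46.2 / -0.884403 = 52.24

52.24 degC


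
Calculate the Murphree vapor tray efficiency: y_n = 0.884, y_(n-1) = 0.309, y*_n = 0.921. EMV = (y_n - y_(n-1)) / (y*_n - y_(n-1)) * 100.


Murphree vapor efficiency: EMV = (y_n - y_(n-1)) / (y*_n - y_(n-1)) * 100
EMV = (0.884 - 0.309) / (0.921 - 0.309) * 100 = 0.575 / 0.612 * 100 = 93.95

93.95 %


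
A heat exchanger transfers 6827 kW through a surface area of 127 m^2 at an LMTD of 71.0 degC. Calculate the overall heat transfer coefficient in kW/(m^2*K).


From Q = U*A*LMTD, U = Q / (A * LMTD)
U = 6827 / (127 * 71.0) = 6827 / 9017 = 0.7571

0.7571 kW/(m^2*K)


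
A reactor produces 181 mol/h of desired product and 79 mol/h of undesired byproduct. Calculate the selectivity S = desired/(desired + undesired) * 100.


Selectivity = desired / (desired + undesired) * 100
Total products = 181 + 79 = 260 mol/h
S = 181 / 260 * 100
= 0.6962 * 100
= 69.62 %

69.62 %


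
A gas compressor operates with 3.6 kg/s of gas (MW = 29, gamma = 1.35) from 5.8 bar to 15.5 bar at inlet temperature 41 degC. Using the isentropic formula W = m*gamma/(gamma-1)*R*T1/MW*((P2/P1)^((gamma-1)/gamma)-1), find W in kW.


Isentropic work: W = m*(gamma/(gamma-1))*(R*T1/MW)*((P2/P1)^((gamma-1)/gamma) - 1)
T1 = 41 + 273.15 = 314.15 K
Pressure ratio = 15.5 / 5.8 = 2.67241
Exponent = (1.35 - 1)/1.35 = 0.259259
(P2/P1)^exp - 1 = 2.67241^0.259259 - 1 = 0.290264
W = 3.6 * 1.35 / 0.35 * 8.314 * 314.15 / 29 * 0.290264 = 363.0

363.0 kW


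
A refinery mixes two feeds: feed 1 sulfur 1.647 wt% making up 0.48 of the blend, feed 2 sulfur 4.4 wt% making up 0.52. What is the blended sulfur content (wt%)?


Linear sulfur blending: S_blend = x1*S1 + x2*S2
Contribution 1: 0.48 * 1.647 = 0.79056 wt%
Contribution 2: 0.52 * 4.4 = 2.288 wt%
S_blend = 0.79056 + 2.288 = 3.07856

3.07856 wt%


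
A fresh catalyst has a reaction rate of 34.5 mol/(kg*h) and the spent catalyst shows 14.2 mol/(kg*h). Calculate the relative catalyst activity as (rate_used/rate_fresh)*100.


Activity (%) = (rate_used / rate_fresh) * 100
rate_used = 14.2, rate_fresh = 34.5
= (14.2 / 34.5) * 100
= 0.4116 * 100 = 41.16

41.16 %


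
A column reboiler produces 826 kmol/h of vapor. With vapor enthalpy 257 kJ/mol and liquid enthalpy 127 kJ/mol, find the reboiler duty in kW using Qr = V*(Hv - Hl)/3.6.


Qr = 826 * (257 - 127) / 3.6 = 826 * 130 / 3.6 = 29830

29830 kW


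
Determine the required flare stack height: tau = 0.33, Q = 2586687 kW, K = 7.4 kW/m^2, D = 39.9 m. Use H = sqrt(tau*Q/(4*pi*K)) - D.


tau*Q/(4*pi*K) = 0.33 * 2586687 / (4 * pi * 7.4) = 9179.44
sqrt(9179.44) = 95.8094
H = 95.8094 - 39.9 = 55.91

55.91 m


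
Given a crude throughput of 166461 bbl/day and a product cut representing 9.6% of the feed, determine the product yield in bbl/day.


Crude throughput = 166461 bbl/day
Fraction yield = 9.6%
yield = throughput * fraction / 100
yield = 166461 * 9.6 / 100 = 15980.256

15980.256 bbl/day


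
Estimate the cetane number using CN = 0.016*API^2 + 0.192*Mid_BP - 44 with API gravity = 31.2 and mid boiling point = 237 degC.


CN = 0.016 * 31.2^2 + 0.192 * 237 - 44
CN = 15.57504 + 45.504 - 44 = 17.07904

17.07904


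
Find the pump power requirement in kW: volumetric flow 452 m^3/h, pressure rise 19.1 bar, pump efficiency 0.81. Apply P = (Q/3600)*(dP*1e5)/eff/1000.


Q = 452 / 3600 = 0.125556 m^3/s
P = 0.125556 * (19.1 * 1e5) / 0.81 / 1000 = 296.1

296.1 kW


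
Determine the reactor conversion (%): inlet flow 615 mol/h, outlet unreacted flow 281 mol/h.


X = (F_in - F_out) / F_in * 100
Moles reacted = 615 - 281 = 334
X = 334 / 615 * 100
= 0.5431 * 100
= 54.31 %

54.31 %


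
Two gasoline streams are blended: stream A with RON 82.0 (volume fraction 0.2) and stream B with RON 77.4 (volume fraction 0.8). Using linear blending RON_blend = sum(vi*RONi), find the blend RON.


Linear blending: RON_blend = sum(vi * RONi)
Contribution 1: 0.2 * 82.0 = 16.4
Contribution 2: 0.8 * 77.4 = 61.92
RON_blend = 16.4 + 61.92 = 78.32

78.32


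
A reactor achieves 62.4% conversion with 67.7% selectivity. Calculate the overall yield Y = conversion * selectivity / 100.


Overall yield = conversion (%) * selectivity (%) / 100
Conversion = 62.4%, Selectivity = 67.7%
Y = 62.4 * 67.7 / 100
= 42.2448 %

42.2448 %


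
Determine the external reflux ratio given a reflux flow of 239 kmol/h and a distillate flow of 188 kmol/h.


Reflux ratio definition: R = L / D (liquid returned / distillate withdrawn)
L = 239 kmol/h, D = 188 kmol/h
R = 239 / 188 = 1.271

1.271


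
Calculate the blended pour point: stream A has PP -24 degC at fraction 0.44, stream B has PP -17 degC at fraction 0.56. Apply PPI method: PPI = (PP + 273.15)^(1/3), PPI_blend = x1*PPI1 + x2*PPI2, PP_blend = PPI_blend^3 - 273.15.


PPI_1 = (-24 + 273.15)^(1/3) = 6.292458
PPI_2 = (-17 + 273.15)^(1/3) = 6.350844
PPI_blend = 0.44 * 6.292458 + 0.56 * 6.350844 = 6.325154
PP_blend = 6.325154^3 - 273.15 = 253.0541 - 273.15 = -20.1

-20.1 degC


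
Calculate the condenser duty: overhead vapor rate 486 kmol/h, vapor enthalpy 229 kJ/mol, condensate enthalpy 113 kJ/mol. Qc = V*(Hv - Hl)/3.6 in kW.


Qc = 486 * (229 - 113) / 3.6 = 486 * 116 / 3.6 = 15660

15660 kW


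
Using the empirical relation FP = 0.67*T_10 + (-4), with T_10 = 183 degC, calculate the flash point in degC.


FP = 0.67 * 183 + (-4) = 118.61

118.61 degC


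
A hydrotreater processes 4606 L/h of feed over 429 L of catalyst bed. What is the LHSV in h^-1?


LHSV = volumetric feed rate / catalyst volume
= 4606 L/h / 429 L
= 10.74 h^-1

10.74 h^-1


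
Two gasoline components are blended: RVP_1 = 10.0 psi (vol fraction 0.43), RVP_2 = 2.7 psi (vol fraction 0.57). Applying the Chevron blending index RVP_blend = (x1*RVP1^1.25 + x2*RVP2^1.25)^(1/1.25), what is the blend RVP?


Chevron index: RVP_blend = (sum xi*RVPi^1.25)^(1/1.25)
RVP^1.25 terms: 0.43 * 10.0^1.25 + 0.57 * 2.7^1.25 = 9.61939
RVP_blend = 9.61939^(1/1.25) = 6.117

6.117 psi


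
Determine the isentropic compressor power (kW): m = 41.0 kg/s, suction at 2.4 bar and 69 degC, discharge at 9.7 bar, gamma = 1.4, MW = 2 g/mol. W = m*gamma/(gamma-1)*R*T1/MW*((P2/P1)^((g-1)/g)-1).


Isentropic work: W = m*(gamma/(gamma-1))*(R*T1/MW)*((P2/P1)^((gamma-1)/gamma) - 1)
T1 = 69 + 273.15 = 342.15 K
Pressure ratio = 9.7 / 2.4 = 4.04167
Exponent = (1.4 - 1)/1.4 = 0.285714
(P2/P1)^exp - 1 = 4.04167^0.285714 - 1 = 0.4904
W = 41.0 * 1.4 / 0.4 * 8.314 * 342.15 / 2 * 0.4904 = 100100

100100 kW


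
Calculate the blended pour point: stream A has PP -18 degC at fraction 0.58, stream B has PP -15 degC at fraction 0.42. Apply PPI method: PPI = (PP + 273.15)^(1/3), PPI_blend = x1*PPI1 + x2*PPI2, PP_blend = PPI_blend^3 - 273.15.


PPI_1 = (-18 + 273.15)^(1/3) = 6.342569
PPI_2 = (-15 + 273.15)^(1/3) = 6.36733
PPI_blend = 0.58 * 6.342569 + 0.42 * 6.36733 = 6.352969
PP_blend = 6.352969^3 - 273.15 = 256.4072 - 273.15 = -16.74

-16.74 degC


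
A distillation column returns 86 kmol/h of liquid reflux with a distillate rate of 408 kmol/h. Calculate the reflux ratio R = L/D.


Reflux ratio definition: R = L / D (liquid returned / distillate withdrawn)
L = 86 kmol/h, D = 408 kmol/h
R = 86 / 408 = 0.2108

0.2108


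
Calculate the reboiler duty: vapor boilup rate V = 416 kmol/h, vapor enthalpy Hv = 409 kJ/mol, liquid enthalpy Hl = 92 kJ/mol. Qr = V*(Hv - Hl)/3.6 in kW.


Qr = 416 * (409 - 92) / 3.6 = 416 * 317 / 3.6 = 36630

36630 kW


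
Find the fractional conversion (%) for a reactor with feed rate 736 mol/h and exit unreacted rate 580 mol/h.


X = (F_in - F_out) / F_in * 100
Moles reacted = 736 - 580 = 156
X = 156 / 736 * 100
= 0.2120 * 100
= 21.20 %

21.20 %


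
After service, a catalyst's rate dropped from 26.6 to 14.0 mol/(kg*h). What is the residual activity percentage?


Activity (%) = (rate_used / rate_fresh) * 100
rate_used = 14.0, rate_fresh = 26.6
= (14.0 / 26.6) * 100
= 0.5263 * 100 = 52.63

52.63 %


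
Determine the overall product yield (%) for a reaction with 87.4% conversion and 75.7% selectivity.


Overall yield = conversion (%) * selectivity (%) / 100
Conversion = 87.4%, Selectivity = 75.7%
Y = 87.4 * 75.7 / 100
= 66.1618 %

66.1618 %


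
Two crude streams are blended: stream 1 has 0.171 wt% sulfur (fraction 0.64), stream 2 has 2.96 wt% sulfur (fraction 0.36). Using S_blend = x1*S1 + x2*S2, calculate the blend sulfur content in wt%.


Linear sulfur blending: S_blend = x1*S1 + x2*S2
Contribution 1: 0.64 * 0.171 = 0.10944 wt%
Contribution 2: 0.36 * 2.96 = 1.0656 wt%
S_blend = 0.10944 + 1.0656 = 1.17504

1.17504 wt%


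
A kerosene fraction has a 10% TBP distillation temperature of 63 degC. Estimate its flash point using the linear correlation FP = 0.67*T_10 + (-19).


FP = 0.67 * 63 + (-19) = 23.21

23.21 degC


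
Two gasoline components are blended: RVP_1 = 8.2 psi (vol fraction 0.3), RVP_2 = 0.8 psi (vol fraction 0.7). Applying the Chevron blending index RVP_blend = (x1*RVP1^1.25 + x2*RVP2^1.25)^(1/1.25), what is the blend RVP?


Chevron index: RVP_blend = (sum xi*RVPi^1.25)^(1/1.25)
RVP^1.25 terms: 0.3 * 8.2^1.25 + 0.7 * 0.8^1.25 = 4.69244
RVP_blend = 4.69244^(1/1.25) = 3.444

3.444 psi


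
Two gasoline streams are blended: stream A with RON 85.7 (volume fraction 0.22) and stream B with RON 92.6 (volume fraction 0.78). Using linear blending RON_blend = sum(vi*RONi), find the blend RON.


Linear blending: RON_blend = sum(vi * RONi)
Contribution 1: 0.22 * 85.7 = 18.854
Contribution 2: 0.78 * 92.6 = 72.228
RON_blend = 18.854 + 72.228 = 91.082

91.082


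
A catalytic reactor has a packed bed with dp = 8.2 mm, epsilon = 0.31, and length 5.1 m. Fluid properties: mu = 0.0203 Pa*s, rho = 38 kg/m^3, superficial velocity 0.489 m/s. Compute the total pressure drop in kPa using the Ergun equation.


dp = 8.2 mm = 0.0082 m
Viscous term = 150*0.0203*0.489*(1-0.31)^2 / (0.0082^2*0.31^3) = 353901
Inertial term = 1.75*38*0.489^2*(1-0.31) / (0.0082*0.31^3) = 44914.8
dP/L = 353901 + 44914.8 = 398816 Pa/m
dP = 398816 * 5.1 / 1000 = 2034 kPa

2034 kPa


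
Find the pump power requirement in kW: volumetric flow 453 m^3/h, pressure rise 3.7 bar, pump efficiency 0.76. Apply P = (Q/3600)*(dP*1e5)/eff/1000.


Q = 453 / 3600 = 0.125833 m^3/s
P = 0.125833 * (3.7 * 1e5) / 0.76 / 1000 = 61.26

61.26 kW


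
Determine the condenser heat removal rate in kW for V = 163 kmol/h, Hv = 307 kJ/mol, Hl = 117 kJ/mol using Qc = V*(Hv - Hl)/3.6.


Qc = 163 * (307 - 117) / 3.6 = 163 * 190 / 3.6 = 8603

8603 kW


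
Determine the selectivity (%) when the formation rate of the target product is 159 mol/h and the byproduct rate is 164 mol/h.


Selectivity = desired / (desired + undesired) * 100
Total products = 159 + 164 = 323 mol/h
S = 159 / 323 * 100
= 0.4923 * 100
= 49.23 %

49.23 %


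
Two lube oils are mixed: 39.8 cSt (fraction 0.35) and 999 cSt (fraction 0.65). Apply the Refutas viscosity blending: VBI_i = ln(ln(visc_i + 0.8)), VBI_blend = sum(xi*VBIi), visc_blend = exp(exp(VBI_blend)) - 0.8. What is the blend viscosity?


Refutas method: VBN_i = 14.534*ln(ln(visc_i + 0.8)) + 10.975, blended linearly by mass fraction; since VBN is linear in VBI_i = ln(ln(visc_i + 0.8)) and the fractions sum to 1, blend VBI directly: visc = exp(exp(VBI_blend)) - 0.8
VBI_1 = ln(ln(39.8 + 0.8)) = 1.30935
VBI_2 = ln(ln(999 + 0.8)) = 1.93262
VBI_blend = 0.35 * 1.30935 + 0.65 * 1.93262 = 1.71448
visc_blend = exp(exp(1.71448)) - 0.8 = 257.4

257.4 cSt


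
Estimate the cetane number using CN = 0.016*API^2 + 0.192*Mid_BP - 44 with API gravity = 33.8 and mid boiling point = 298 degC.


CN = 0.016 * 33.8^2 + 0.192 * 298 - 44
CN = 18.27904 + 57.216 - 44 = 31.49504

31.49504


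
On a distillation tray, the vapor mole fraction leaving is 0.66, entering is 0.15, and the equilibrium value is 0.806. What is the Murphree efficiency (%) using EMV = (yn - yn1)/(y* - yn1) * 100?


Murphree vapor efficiency: EMV = (y_n - y_(n-1)) / (y*_n - y_(n-1)) * 100
EMV = (0.66 - 0.15) / (0.806 - 0.15) * 100 = 0.51 / 0.656 * 100 = 77.74

77.74 %


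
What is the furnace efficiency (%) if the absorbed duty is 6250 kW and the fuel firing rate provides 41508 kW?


Furnace efficiency = Q_absorbed / Q_fuel * 100
= 6250 / 41508 * 100 = 15.06

15.06 %


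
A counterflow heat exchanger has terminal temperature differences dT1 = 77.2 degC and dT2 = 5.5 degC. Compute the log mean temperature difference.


LMTD = (dT1 - dT2) / ln(dT1/dT2)
= (77.2 - 5.5) / ln(77.2 / 5.5) = 71.7 / 2.64165 = 27.14

27.14 degC


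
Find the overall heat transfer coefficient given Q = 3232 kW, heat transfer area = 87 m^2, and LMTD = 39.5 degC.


From Q = U*A*LMTD, U = Q / (A * LMTD)
U = 3232 / (87 * 39.5) = 3232 / 3436.5 = 0.9405

0.9405 kW/(m^2*K)


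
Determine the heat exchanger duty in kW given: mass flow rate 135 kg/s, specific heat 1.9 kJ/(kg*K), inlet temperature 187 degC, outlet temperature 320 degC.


Q = m_dot * cp * delta_T
delta_T = 320 - 187 = 133 K
Q = 135 * 1.9 * 133
= 256.5 * 133
= 34114.5 kW

34114.5 kW


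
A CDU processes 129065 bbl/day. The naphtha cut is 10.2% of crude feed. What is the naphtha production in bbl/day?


Crude throughput = 129065 bbl/day
Fraction yield = 10.2%
yield = throughput * fraction / 100
yield = 129065 * 10.2 / 100 = 13164.63

13164.63 bbl/day


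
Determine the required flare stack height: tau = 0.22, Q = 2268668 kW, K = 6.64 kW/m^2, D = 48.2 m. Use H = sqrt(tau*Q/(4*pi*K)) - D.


tau*Q/(4*pi*K) = 0.22 * 2268668 / (4 * pi * 6.64) = 5981.58
sqrt(5981.58) = 77.3407
H = 77.3407 - 48.2 = 29.14

29.14 m


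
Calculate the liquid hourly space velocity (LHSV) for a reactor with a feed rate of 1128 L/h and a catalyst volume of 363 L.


LHSV = volumetric feed rate / catalyst volume
= 1128 L/h / 363 L
= 3.107 h^-1

3.107 h^-1


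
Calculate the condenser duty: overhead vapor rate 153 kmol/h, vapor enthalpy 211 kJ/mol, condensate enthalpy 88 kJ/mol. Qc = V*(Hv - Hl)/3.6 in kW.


Qc = 153 * (211 - 88) / 3.6 = 153 * 123 / 3.6 = 5228

5228 kW


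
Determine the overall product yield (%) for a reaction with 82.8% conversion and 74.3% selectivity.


Overall yield = conversion (%) * selectivity (%) / 100
Conversion = 82.8%, Selectivity = 74.3%
Y = 82.8 * 74.3 / 100
= 61.5204 %

61.5204 %


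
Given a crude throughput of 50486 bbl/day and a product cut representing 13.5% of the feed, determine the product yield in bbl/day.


Crude throughput = 50486 bbl/day
Fraction yield = 13.5%
yield = throughput * fraction / 100
yield = 50486 * 13.5 / 100 = 6815.61

6815.61 bbl/day


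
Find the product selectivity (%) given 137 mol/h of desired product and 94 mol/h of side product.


Selectivity = desired / (desired + undesired) * 100
Total products = 137 + 94 = 231 mol/h
S = 137 / 231 * 100
= 0.5931 * 100
= 59.31 %

59.31 %


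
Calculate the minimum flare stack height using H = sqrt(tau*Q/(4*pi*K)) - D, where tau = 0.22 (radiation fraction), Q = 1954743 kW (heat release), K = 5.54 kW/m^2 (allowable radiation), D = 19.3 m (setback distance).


tau*Q/(4*pi*K) = 0.22 * 1954743 / (4 * pi * 5.54) = 6177.22
sqrt(6177.22) = 78.5953
H = 78.5953 - 19.3 = 59.30

59.30 m


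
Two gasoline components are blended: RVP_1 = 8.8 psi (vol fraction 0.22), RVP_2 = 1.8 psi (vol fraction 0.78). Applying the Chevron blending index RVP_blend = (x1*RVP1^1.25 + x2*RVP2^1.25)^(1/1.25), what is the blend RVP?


Chevron index: RVP_blend = (sum xi*RVPi^1.25)^(1/1.25)
RVP^1.25 terms: 0.22 * 8.8^1.25 + 0.78 * 1.8^1.25 = 4.96071
RVP_blend = 4.96071^(1/1.25) = 3.601

3.601 psi


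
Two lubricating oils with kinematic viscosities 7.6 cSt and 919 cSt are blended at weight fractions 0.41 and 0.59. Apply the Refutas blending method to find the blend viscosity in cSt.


Refutas method: VBN_i = 14.534*ln(ln(visc_i + 0.8)) + 10.975, blended linearly by mass fraction; since VBN is linear in VBI_i = ln(ln(visc_i + 0.8)) and the fractions sum to 1, blend VBI directly: visc = exp(exp(VBI_blend)) - 0.8
VBI_1 = ln(ln(7.6 + 0.8)) = 0.755291
VBI_2 = ln(ln(919 + 0.8)) = 1.92047
VBI_blend = 0.41 * 0.755291 + 0.59 * 1.92047 = 1.44275
visc_blend = exp(exp(1.44275)) - 0.8 = 68.08

68.08 cSt


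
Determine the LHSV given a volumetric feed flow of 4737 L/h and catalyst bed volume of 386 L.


LHSV = volumetric feed rate / catalyst volume
= 4737 L/h / 386 L
= 12.27 h^-1

12.27 h^-1


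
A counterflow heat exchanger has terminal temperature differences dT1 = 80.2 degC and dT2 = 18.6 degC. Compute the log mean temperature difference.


LMTD = (dT1 - dT2) / ln(dT1/dT2)
= (80.2 - 18.6) / ln(80.2 / 18.6) = 61.6 / 1.46136 = 42.15

42.15 degC


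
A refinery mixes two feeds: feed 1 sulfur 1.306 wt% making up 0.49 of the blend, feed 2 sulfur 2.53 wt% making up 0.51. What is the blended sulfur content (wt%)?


Linear sulfur blending: S_blend = x1*S1 + x2*S2
Contribution 1: 0.49 * 1.306 = 0.63994 wt%
Contribution 2: 0.51 * 2.53 = 1.2903 wt%
S_blend = 0.63994 + 1.2903 = 1.93024

1.93024 wt%


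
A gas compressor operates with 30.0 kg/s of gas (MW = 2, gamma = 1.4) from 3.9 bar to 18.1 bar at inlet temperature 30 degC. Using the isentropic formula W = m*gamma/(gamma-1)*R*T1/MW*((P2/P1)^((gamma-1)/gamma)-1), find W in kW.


Isentropic work: W = m*(gamma/(gamma-1))*(R*T1/MW)*((P2/P1)^((gamma-1)/gamma) - 1)
T1 = 30 + 273.15 = 303.15 K
Pressure ratio = 18.1 / 3.9 = 4.64103
Exponent = (1.4 - 1)/1.4 = 0.285714
(P2/P1)^exp - 1 = 4.64103^0.285714 - 1 = 0.550462
W = 30.0 * 1.4 / 0.4 * 8.314 * 303.15 / 2 * 0.550462 = 72840

72840 kW


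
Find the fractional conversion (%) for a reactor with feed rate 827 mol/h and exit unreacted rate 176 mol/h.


X = (F_in - F_out) / F_in * 100
Moles reacted = 827 - 176 = 651
X = 651 / 827 * 100
= 0.7872 * 100
= 78.72 %

78.72 %


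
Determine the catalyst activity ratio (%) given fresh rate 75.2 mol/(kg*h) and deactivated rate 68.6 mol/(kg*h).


Activity (%) = (rate_used / rate_fresh) * 100
rate_used = 68.6, rate_fresh = 75.2
= (68.6 / 75.2) * 100
= 0.9122 * 100 = 91.22

91.22 %


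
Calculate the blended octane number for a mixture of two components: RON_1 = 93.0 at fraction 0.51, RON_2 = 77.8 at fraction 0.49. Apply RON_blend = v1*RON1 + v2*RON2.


Linear blending: RON_blend = sum(vi * RONi)
Contribution 1: 0.51 * 93.0 = 47.43
Contribution 2: 0.49 * 77.8 = 38.122
RON_blend = 47.43 + 38.122 = 85.552

85.552


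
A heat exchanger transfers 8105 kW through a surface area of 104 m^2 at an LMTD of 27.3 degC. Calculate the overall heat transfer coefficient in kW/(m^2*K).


From Q = U*A*LMTD, U = Q / (A * LMTD)
U = 8105 / (104 * 27.3) = 8105 / 2839.2 = 2.855

2.855 kW/(m^2*K)


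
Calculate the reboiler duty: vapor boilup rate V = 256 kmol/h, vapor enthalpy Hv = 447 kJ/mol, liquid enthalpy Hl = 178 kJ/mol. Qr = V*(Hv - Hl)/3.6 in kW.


Qr = 256 * (447 - 178) / 3.6 = 256 * 269 / 3.6 = 19130

19130 kW


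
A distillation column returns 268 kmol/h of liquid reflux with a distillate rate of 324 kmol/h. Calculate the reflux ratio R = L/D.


Reflux ratio definition: R = L / D (liquid returned / distillate withdrawn)
L = 268 kmol/h, D = 324 kmol/h
R = 268 / 324 = 0.8272

0.8272


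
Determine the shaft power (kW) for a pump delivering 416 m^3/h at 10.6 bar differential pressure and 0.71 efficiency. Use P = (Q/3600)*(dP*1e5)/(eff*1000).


Q = 416 / 3600 = 0.115556 m^3/s
P = 0.115556 * (10.6 * 1e5) / 0.71 / 1000 = 172.5

172.5 kW


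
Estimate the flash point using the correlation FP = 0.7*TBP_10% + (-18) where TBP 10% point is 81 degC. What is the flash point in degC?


FP = 0.7 * 81 + (-18) = 38.7

38.7 degC


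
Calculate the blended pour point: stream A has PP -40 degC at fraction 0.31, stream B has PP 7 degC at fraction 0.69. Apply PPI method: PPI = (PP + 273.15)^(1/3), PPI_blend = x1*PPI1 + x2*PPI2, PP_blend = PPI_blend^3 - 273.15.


PPI_1 = (-40 + 273.15)^(1/3) = 6.15477
PPI_2 = (7 + 273.15)^(1/3) = 6.543301
PPI_blend = 0.31 * 6.15477 + 0.69 * 6.543301 = 6.422856
PP_blend = 6.422856^3 - 273.15 = 264.9626 - 273.15 = -8.19

-8.19 degC


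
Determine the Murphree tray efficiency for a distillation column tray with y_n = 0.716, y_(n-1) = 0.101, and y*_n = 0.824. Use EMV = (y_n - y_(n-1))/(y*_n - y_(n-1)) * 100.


Murphree vapor efficiency: EMV = (y_n - y_(n-1)) / (y*_n - y_(n-1)) * 100
EMV = (0.716 - 0.101) / (0.824 - 0.101) * 100 = 0.615 / 0.723 * 100 = 85.06

85.06 %


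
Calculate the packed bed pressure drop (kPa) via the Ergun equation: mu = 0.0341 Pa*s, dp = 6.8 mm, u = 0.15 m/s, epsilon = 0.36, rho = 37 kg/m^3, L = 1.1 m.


dp = 6.8 mm = 0.0068 m
Viscous term = 150*0.0341*0.15*(1-0.36)^2 / (0.0068^2*0.36^3) = 145670
Inertial term = 1.75*37*0.15^2*(1-0.36) / (0.0068*0.36^3) = 2938.91
dP/L = 145670 + 2938.91 = 148609 Pa/m
dP = 148609 * 1.1 / 1000 = 163.5 kPa

163.5 kPa


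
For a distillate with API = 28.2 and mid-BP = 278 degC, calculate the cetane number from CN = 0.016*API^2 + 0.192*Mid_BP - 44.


CN = 0.016 * 28.2^2 + 0.192 * 278 - 44
CN = 12.72384 + 53.376 - 44 = 22.09984

22.09984


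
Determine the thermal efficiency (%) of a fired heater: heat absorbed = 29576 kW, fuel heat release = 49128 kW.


Furnace efficiency = Q_absorbed / Q_fuel * 100
= 29576 / 49128 * 100 = 60.20

60.20 %


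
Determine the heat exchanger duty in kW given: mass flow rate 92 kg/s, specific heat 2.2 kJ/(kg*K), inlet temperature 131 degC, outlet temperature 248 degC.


Q = m_dot * cp * delta_T
delta_T = 248 - 131 = 117 K
Q = 92 * 2.2 * 117
= 202.4 * 117
= 23680.8 kW

23680.8 kW


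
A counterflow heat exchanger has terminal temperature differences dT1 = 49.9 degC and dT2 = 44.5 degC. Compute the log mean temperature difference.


LMTD = (dT1 - dT2) / ln(dT1/dT2)
= (49.9 - 44.5) / ln(49.9 / 44.5) = 5.4 / 0.114532 = 47.15

47.15 degC


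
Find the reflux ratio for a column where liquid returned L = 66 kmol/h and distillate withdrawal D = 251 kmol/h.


Reflux ratio definition: R = L / D (liquid returned / distillate withdrawn)
L = 66 kmol/h, D = 251 kmol/h
R = 66 / 251 = 0.2629

0.2629


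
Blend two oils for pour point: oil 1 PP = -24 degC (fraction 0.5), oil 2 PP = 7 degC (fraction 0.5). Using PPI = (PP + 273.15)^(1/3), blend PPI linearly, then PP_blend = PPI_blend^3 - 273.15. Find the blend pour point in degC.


PPI_1 = (-24 + 273.15)^(1/3) = 6.292458
PPI_2 = (7 + 273.15)^(1/3) = 6.543301
PPI_blend = 0.5 * 6.292458 + 0.5 * 6.543301 = 6.417879
PP_blend = 6.417879^3 - 273.15 = 264.3471 - 273.15 = -8.8

-8.8 degC


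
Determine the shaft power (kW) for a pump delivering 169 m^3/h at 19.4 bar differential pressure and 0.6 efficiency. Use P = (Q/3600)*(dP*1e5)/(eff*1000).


Q = 169 / 3600 = 0.0469444 m^3/s
P = 0.0469444 * (19.4 * 1e5) / 0.6 / 1000 = 151.8

151.8 kW


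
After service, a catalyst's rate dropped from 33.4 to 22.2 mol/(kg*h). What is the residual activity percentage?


Activity (%) = (rate_used / rate_fresh) * 100
rate_used = 22.2, rate_fresh = 33.4
= (22.2 / 33.4) * 100
= 0.6647 * 100 = 66.47

66.47 %


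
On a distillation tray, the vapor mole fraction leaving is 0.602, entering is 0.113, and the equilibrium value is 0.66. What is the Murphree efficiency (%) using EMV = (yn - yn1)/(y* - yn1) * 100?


Murphree vapor efficiency: EMV = (y_n - y_(n-1)) / (y*_n - y_(n-1)) * 100
EMV = (0.602 - 0.113) / (0.66 - 0.113) * 100 = 0.489 / 0.547 * 100 = 89.40

89.40 %


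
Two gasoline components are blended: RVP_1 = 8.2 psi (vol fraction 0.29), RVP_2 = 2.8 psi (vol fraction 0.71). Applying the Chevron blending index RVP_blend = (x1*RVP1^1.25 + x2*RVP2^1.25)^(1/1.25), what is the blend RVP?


Chevron index: RVP_blend = (sum xi*RVPi^1.25)^(1/1.25)
RVP^1.25 terms: 0.29 * 8.2^1.25 + 0.71 * 2.8^1.25 = 6.59568
RVP_blend = 6.59568^(1/1.25) = 4.523

4.523 psi


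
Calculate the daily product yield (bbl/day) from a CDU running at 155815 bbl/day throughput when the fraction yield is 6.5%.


Crude throughput = 155815 bbl/day
Fraction yield = 6.5%
yield = throughput * fraction / 100
yield = 155815 * 6.5 / 100 = 10127.975

10127.975 bbl/day


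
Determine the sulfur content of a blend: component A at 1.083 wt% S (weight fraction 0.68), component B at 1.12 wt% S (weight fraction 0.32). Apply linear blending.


Linear sulfur blending: S_blend = x1*S1 + x2*S2
Contribution 1: 0.68 * 1.083 = 0.73644 wt%
Contribution 2: 0.32 * 1.12 = 0.3584 wt%
S_blend = 0.73644 + 0.3584 = 1.09484

1.09484 wt%


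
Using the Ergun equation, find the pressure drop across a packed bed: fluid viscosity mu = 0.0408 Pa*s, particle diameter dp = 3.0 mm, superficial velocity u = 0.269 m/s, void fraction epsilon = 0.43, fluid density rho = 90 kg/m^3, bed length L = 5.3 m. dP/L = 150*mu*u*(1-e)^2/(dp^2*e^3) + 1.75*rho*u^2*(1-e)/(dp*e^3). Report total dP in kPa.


dp = 3.0 mm = 0.003 m
Viscous term = 150*0.0408*0.269*(1-0.43)^2 / (0.003^2*0.43^3) = 747490
Inertial term = 1.75*90*0.269^2*(1-0.43) / (0.003*0.43^3) = 27235.4
dP/L = 747490 + 27235.4 = 774725 Pa/m
dP = 774725 * 5.3 / 1000 = 4106 kPa

4106 kPa


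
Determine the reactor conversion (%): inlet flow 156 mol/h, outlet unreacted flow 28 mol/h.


X = (F_in - F_out) / F_in * 100
Moles reacted = 156 - 28 = 128
X = 128 / 156 * 100
= 0.8205 * 100
= 82.05 %

82.05 %


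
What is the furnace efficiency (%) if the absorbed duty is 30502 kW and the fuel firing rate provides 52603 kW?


Furnace efficiency = Q_absorbed / Q_fuel * 100
= 30502 / 52603 * 100 = 57.99

57.99 %


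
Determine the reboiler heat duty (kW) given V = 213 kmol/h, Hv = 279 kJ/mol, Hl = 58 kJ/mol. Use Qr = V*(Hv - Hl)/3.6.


Qr = 213 * (279 - 58) / 3.6 = 213 * 221 / 3.6 = 13080

13080 kW


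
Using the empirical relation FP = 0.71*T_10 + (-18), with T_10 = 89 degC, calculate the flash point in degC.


FP = 0.71 * 89 + (-18) = 45.19

45.19 degC


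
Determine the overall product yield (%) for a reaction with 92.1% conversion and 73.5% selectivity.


Overall yield = conversion (%) * selectivity (%) / 100
Conversion = 92.1%, Selectivity = 73.5%
Y = 92.1 * 73.5 / 100
= 67.6935 %

67.6935 %


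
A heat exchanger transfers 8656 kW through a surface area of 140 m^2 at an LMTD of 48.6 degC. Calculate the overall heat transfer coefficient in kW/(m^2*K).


From Q = U*A*LMTD, U = Q / (A * LMTD)
U = 8656 / (140 * 48.6) = 8656 / 6804 = 1.272

1.272 kW/(m^2*K)


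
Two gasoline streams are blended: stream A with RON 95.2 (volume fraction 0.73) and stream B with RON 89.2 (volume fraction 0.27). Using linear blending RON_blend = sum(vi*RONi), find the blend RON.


Linear blending: RON_blend = sum(vi * RONi)
Contribution 1: 0.73 * 95.2 = 69.496
Contribution 2: 0.27 * 89.2 = 24.084
RON_blend = 69.496 + 24.084 = 93.58

93.58


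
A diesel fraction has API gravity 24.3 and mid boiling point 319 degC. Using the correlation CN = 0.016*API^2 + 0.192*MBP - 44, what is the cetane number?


CN = 0.016 * 24.3^2 + 0.192 * 319 - 44
CN = 9.44784 + 61.248 - 44 = 26.69584

26.69584


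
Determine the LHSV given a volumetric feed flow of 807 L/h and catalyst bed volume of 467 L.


LHSV = volumetric feed rate / catalyst volume
= 807 L/h / 467 L
= 1.728 h^-1

1.728 h^-1


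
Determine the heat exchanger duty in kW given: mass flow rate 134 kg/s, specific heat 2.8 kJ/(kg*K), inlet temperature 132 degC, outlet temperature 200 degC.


Q = m_dot * cp * delta_T
delta_T = 200 - 132 = 68 K
Q = 134 * 2.8 * 68
= 375.2 * 68
= 25513.6 kW

25513.6 kW


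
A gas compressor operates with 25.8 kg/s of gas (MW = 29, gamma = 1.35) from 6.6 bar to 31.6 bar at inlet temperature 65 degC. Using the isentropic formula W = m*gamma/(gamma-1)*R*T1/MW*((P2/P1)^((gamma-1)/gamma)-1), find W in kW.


Isentropic work: W = m*(gamma/(gamma-1))*(R*T1/MW)*((P2/P1)^((gamma-1)/gamma) - 1)
T1 = 65 + 273.15 = 338.15 K
Pressure ratio = 31.6 / 6.6 = 4.78788
Exponent = (1.35 - 1)/1.35 = 0.259259
(P2/P1)^exp - 1 = 4.78788^0.259259 - 1 = 0.500836
W = 25.8 * 1.35 / 0.35 * 8.314 * 338.15 / 29 * 0.500836 = 4832

4832 kW


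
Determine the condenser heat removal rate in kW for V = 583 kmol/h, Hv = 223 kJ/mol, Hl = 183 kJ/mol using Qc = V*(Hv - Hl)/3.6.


Qc = 583 * (223 - 183) / 3.6 = 583 * 40 / 3.6 = 6478

6478 kW


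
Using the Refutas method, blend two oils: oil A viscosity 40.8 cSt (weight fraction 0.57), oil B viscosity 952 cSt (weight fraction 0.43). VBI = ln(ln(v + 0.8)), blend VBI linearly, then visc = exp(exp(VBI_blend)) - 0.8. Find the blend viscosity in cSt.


Refutas method: VBN_i = 14.534*ln(ln(visc_i + 0.8)) + 10.975, blended linearly by mass fraction; since VBN is linear in VBI_i = ln(ln(visc_i + 0.8)) and the fractions sum to 1, blend VBI directly: visc = exp(exp(VBI_blend)) - 0.8
VBI_1 = ln(ln(40.8 + 0.8)) = 1.3159
VBI_2 = ln(ln(952 + 0.8)) = 1.92562
VBI_blend = 0.57 * 1.3159 + 0.43 * 1.92562 = 1.57808
visc_blend = exp(exp(1.57808)) - 0.8 = 126.4

126.4 cSt


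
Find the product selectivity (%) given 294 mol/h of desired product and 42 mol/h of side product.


Selectivity = desired / (desired + undesired) * 100
Total products = 294 + 42 = 336 mol/h
S = 294 / 336 * 100
= 0.8750 * 100
= 87.50 %

87.50 %


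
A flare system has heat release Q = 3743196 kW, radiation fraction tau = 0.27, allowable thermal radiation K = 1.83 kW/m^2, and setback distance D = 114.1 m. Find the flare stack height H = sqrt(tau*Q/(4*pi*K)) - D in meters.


tau*Q/(4*pi*K) = 0.27 * 3743196 / (4 * pi * 1.83) = 43948.6
sqrt(43948.6) = 209.639
H = 209.639 - 114.1 = 95.54

95.54 m


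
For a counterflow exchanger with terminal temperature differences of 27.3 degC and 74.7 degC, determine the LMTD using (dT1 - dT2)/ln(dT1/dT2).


LMTD = (dT1 - dT2) / ln(dT1/dT2)
= (27.3 - 74.7) / ln(27.3 / 74.7) = -47.4 / -1.00659 = 47.09

47.09 degC


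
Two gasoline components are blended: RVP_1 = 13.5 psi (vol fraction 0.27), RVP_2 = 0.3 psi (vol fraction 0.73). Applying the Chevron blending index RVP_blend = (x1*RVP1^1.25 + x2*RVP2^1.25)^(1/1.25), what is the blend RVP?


Chevron index: RVP_blend = (sum xi*RVPi^1.25)^(1/1.25)
RVP^1.25 terms: 0.27 * 13.5^1.25 + 0.73 * 0.3^1.25 = 7.14892
RVP_blend = 7.14892^(1/1.25) = 4.824

4.824 psi


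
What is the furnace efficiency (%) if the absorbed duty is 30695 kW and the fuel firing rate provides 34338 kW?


Furnace efficiency = Q_absorbed / Q_fuel * 100
= 30695 / 34338 * 100 = 89.39

89.39 %


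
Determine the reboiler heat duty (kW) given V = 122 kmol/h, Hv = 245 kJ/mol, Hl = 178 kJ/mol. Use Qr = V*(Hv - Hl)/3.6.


Qr = 122 * (245 - 178) / 3.6 = 122 * 67 / 3.6 = 2271

2271 kW


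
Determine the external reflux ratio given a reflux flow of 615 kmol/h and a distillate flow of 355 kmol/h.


Reflux ratio definition: R = L / D (liquid returned / distillate withdrawn)
L = 615 kmol/h, D = 355 kmol/h
R = 615 / 355 = 1.732

1.732


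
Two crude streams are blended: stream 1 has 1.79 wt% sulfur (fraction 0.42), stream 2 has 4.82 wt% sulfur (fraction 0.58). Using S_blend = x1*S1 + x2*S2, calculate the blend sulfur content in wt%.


Linear sulfur blending: S_blend = x1*S1 + x2*S2
Contribution 1: 0.42 * 1.79 = 0.7518 wt%
Contribution 2: 0.58 * 4.82 = 2.7956 wt%
S_blend = 0.7518 + 2.7956 = 3.5474

3.5474 wt%


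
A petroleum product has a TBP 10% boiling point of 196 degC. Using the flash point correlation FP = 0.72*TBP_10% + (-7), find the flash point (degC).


FP = 0.72 * 196 + (-7) = 134.12

134.12 degC


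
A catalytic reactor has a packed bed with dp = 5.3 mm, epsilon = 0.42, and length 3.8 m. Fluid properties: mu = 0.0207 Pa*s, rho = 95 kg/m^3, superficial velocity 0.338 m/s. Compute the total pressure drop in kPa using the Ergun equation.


dp = 5.3 mm = 0.0053 m
Viscous term = 150*0.0207*0.338*(1-0.42)^2 / (0.0053^2*0.42^3) = 169643
Inertial term = 1.75*95*0.338^2*(1-0.42) / (0.0053*0.42^3) = 28054.3
dP/L = 169643 + 28054.3 = 197697 Pa/m
dP = 197697 * 3.8 / 1000 = 751.2 kPa

751.2 kPa
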